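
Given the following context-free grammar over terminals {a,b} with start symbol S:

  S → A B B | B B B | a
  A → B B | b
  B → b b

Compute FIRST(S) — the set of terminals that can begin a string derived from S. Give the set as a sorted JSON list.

FIRST iteration:
[1]
  A via A→b: +{b}
  B via B→b b: +{b}
  S via S→A B B: +{b}
  S via S→a: +{a}
  FIRST(S)={a,b}  FIRST(A)={b}  FIRST(B)={b}
[2] (stable)
  FIRST(S)={a,b}  FIRST(A)={b}  FIRST(B)={b}

FIRST(S) = ["a", "b"]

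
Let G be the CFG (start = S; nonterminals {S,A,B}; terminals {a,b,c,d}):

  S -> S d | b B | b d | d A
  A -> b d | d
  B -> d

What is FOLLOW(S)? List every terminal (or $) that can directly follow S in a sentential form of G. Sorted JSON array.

FIRST sets, iterate to fixpoint:
pass 1:
  A via A→b d: +{b}
  A via A→d: +{d}
  B via B→d: +{d}
  S via S→b B: +{b}
  S via S→d A: +{d}
  FIRST[S]={b,d}  FIRST[A]={b,d}  FIRST[B]={d}
pass 2: (stable)
  FIRST[S]={b,d}  FIRST[A]={b,d}  FIRST[B]={d}

FOLLOW iteration:
FOLLOW(S) := {$}
[1]
  S→S d: FOLLOW(S) ⊇ FIRST(d) = {d}; new: +{d}
  S→b B: FOLLOW(B) ⊇ FOLLOW(S) ⊇ {$,d}; new: +{$,d}
  S→d A: FOLLOW(A) ⊇ FOLLOW(S) ⊇ {$,d}; new: +{$,d}
  FOLLOW(S)={$,d}  FOLLOW(A)={$,d}  FOLLOW(B)={$,d}
[2] done
  FOLLOW(S)={$,d}  FOLLOW(A)={$,d}  FOLLOW(B)={$,d}

FOLLOW(S) = ["$", "d"]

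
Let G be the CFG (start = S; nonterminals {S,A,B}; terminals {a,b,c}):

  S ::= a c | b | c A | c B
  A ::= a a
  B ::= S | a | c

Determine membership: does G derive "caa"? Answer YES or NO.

Convert to CNF:
  S -> T0 T1 | T1 A | T1 B | b
  A -> T0 T0
  B -> T0 T1 | T1 A | T1 B | a | b | c
  T0 -> a
  T1 -> c

Fill CYK table bottom-up:
  [0..0]={B,T1}  "c"  orig:{B}
  [1..1]={B,T0}  "a"  orig:{B}
  [2..2]={B,T0}  "a"  orig:{B}
  [0..1]={B,S}  "ca"
  [1..2]={A}  "aa"
  [0..2]={B,S}  "caa"

S ∈ T[0,2] ⇒ YES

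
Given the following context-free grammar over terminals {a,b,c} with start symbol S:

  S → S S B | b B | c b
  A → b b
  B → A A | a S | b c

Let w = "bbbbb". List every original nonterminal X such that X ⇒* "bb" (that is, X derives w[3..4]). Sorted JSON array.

CNF form of G:
  S -> S X3 | T0 B | T2 T0
  A -> T0 T0
  B -> A A | T0 T2 | T1 S
  T0 -> b
  T1 -> a
  T2 -> c
  X3 -> S B

CYK fill — only the sub-triangle for w[3..4]:
  T[3,3] 'b' = {T0}  orig:{}
  T[4,4] 'b' = {T0}  orig:{}
  T[3,4] 'bb' = {A}

Original NTs in T[3,4] deriving "bb": ["A"]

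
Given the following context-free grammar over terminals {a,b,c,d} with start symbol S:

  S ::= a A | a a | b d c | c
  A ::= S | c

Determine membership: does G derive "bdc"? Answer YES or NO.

Convert to CNF:
  S -> T0 A | T0 T0 | T1 X5 | c
  A -> T0 A | T0 T0 | T1 X4 | c
  T0 -> a
  T1 -> b
  T2 -> d
  T3 -> c
  X4 -> T2 T3
  X5 -> T2 T3

CYK table (by increasing span):
  cell(0,0) b: {T1}  orig:{}
  cell(1,1) d: {T2}  orig:{}
  cell(2,2) c: {A,S,T3}  orig:{A,S}
  cell(0,1) bd: ∅
  cell(1,2) dc: {X4,X5}  orig:{}
  cell(0,2) bdc: {A,S}

S ∈ T[0,2] ⇒ YES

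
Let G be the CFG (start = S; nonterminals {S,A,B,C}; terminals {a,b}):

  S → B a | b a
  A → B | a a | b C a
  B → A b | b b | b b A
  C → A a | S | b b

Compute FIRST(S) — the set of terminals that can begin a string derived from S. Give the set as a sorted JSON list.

FIRST sets, iterate to fixpoint:
iter 1:
  A via A→a a: +{a}
  A via A→b C a: +{b}
  B via B→A b: +{a,b}
  C via C→A a: +{a,b}
  S via S→B a: +{a,b}
  FIRST[S]={a,b}  FIRST[A]={a,b}  FIRST[B]={a,b}  FIRST[C]={a,b}
iter 2: — fixpoint
  FIRST[S]={a,b}  FIRST[A]={a,b}  FIRST[B]={a,b}  FIRST[C]={a,b}

FIRST(S) = ["a", "b"]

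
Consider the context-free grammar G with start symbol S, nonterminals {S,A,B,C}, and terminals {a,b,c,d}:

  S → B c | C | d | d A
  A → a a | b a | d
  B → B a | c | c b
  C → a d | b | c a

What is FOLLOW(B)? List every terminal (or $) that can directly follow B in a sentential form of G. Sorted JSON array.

FIRST sets, iterate to fixpoint:
[1]
  A via A→a a: +{a}
  A via A→b a: +{b}
  A via A→d: +{d}
  B via B→c: +{c}
  C via C→a d: +{a}
  C via C→b: +{b}
  C via C→c a: +{c}
  S via S→B c: +{c}
  S via S→C: +{a,b}
  S via S→d: +{d}
  FIRST(S)={a,b,c,d}  FIRST(A)={a,b,d}  FIRST(B)={c}  FIRST(C)={a,b,c}
[2] (no change)
  FIRST(S)={a,b,c,d}  FIRST(A)={a,b,d}  FIRST(B)={c}  FIRST(C)={a,b,c}

FOLLOW sets:
FOLLOW(S) := {$}
iter 1:
  B→B a: FOLLOW(B) ⊇ FIRST(a) = {a}; new: +{a}
  S→B c: FOLLOW(B) ⊇ FIRST(c) = {c}; new: +{c}
  S→C: FOLLOW(C) ⊇ FOLLOW(S) ⊇ {$}; new: +{$}
  S→d A: FOLLOW(A) ⊇ FOLLOW(S) ⊇ {$}; new: +{$}
  FOLLOW(S)={$}  FOLLOW(A)={$}  FOLLOW(B)={a,c}  FOLLOW(C)={$}
iter 2: done
  FOLLOW(S)={$}  FOLLOW(A)={$}  FOLLOW(B)={a,c}  FOLLOW(C)={$}

FOLLOW(B) = ["a", "c"]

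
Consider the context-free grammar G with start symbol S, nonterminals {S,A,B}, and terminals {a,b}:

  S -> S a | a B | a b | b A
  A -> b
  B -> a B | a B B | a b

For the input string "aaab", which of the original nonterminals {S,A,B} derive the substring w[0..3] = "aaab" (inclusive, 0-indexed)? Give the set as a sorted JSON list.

Convert to CNF:
  S -> S T0 | T0 B | T0 T1 | T1 A
  A -> b
  B -> T0 B | T0 T1 | T0 X2
  T0 -> a
  T1 -> b
  X2 -> B B

Fill CYK table bottom-up — only the sub-triangle for w[0..3]:
  cell(0,0) a: {T0}  orig:{}
  cell(1,1) a: {T0}  orig:{}
  cell(2,2) a: {T0}  orig:{}
  cell(3,3) b: {A,T1}  orig:{A}
  cell(0,1) aa: ∅
  cell(1,2) aa: ∅
  cell(2,3) ab: {B,S}
  cell(0,2) aaa: ∅
  cell(1,3) aab: {B,S}
  cell(0,3) aaab: {B,S}

Original NTs in T[0,3] deriving "aaab": ["B", "S"]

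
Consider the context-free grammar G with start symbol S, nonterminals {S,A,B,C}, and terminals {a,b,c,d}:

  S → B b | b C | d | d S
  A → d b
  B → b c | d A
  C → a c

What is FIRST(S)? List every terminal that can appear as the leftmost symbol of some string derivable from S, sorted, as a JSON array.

FIRST sets, iterate to fixpoint:
round 1:
  A via A→d b: +{d}
  B via B→b c: +{b}
  B via B→d A: +{d}
  C via C→a c: +{a}
  S via S→B b: +{b,d}
  FIRST[S]={b,d}  FIRST[A]={d}  FIRST[B]={b,d}  FIRST[C]={a}
round 2: done
  FIRST[S]={b,d}  FIRST[A]={d}  FIRST[B]={b,d}  FIRST[C]={a}

FIRST(S) = ["b", "d"]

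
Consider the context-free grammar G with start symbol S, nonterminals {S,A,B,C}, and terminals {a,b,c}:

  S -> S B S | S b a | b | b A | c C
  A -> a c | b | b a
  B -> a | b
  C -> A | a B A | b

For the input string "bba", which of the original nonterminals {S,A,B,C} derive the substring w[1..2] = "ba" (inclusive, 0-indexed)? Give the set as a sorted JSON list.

Convert to CNF:
  S -> S X4 | S X5 | T1 C | T2 A | b
  A -> T0 T1 | T2 T0 | b
  B -> a | b
  C -> T0 T1 | T0 X3 | T2 T0 | b
  T0 -> a
  T1 -> c
  T2 -> b
  X3 -> B A
  X4 -> B S
  X5 -> T2 T0

CYK fill (cells [i..j] with 1 ≤ i ≤ j ≤ 2 only):
  [1..1]={A,B,C,S,T2}  "b"  orig:{A,B,C,S}
  [2..2]={B,T0}  "a"  orig:{B}
  [1..2]={A,C,X5}  "ba"  orig:{A,C}

Original NTs in T[1,2] deriving "ba": ["A", "C"]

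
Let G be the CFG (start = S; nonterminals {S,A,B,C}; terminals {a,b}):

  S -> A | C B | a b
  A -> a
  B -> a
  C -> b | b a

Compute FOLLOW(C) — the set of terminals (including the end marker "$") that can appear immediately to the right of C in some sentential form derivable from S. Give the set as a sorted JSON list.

Compute FIRST by fixpoint:
round 1:
  A via A→a: +{a}
  B via B→a: +{a}
  C via C→b: +{b}
  S via S→A: +{a}
  S via S→C B: +{b}
  FIRST(S)={a,b}  FIRST(A)={a}  FIRST(B)={a}  FIRST(C)={b}
round 2: — fixpoint
  FIRST(S)={a,b}  FIRST(A)={a}  FIRST(B)={a}  FIRST(C)={b}

Compute FOLLOW by fixpoint:
seed FOLLOW(S) with $
round 1:
  S→A: FOLLOW(A) ⊇ FOLLOW(S) ⊇ {$}; new: +{$}
  S→C B: FOLLOW(C) ⊇ FIRST(B) = {a}; new: +{a}
  S→C B: FOLLOW(B) ⊇ FOLLOW(S) ⊇ {$}; new: +{$}
  FOLLOW[S]={$}  FOLLOW[A]={$}  FOLLOW[B]={$}  FOLLOW[C]={a}
round 2: — fixpoint
  FOLLOW[S]={$}  FOLLOW[A]={$}  FOLLOW[B]={$}  FOLLOW[C]={a}

FOLLOW(C) = ["a"]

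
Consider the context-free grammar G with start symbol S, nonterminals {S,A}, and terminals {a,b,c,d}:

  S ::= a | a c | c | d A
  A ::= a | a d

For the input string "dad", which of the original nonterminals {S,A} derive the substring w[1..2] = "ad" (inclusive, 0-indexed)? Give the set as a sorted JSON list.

Convert to CNF:
  S -> T0 T2 | T1 A | a | c
  A -> T0 T1 | a
  T0 -> a
  T1 -> d
  T2 -> c

Fill CYK table bottom-up — only the sub-triangle for w[1..2]:
  [1..1]={A,S,T0}  "a"  orig:{A,S}
  [2..2]={T1}  "d"  orig:{}
  [1..2]={A}  "ad"

Original NTs in T[1,2] deriving "ad": ["A"]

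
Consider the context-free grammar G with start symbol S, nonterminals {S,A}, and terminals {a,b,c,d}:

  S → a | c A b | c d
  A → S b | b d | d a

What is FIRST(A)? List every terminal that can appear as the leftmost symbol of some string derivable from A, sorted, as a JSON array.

Compute FIRST by fixpoint:
pass 1:
  A via A→b d: +{b}
  A via A→d a: +{d}
  S via S→a: +{a}
  S via S→c A b: +{c}
  FIRST[S]={a,c}  FIRST[A]={b,d}
pass 2:
  A via A→S b: +{a,c}
  FIRST[S]={a,c}  FIRST[A]={a,b,c,d}
pass 3: — fixpoint
  FIRST[S]={a,c}  FIRST[A]={a,b,c,d}

FIRST(A) = ["a", "b", "c", "d"]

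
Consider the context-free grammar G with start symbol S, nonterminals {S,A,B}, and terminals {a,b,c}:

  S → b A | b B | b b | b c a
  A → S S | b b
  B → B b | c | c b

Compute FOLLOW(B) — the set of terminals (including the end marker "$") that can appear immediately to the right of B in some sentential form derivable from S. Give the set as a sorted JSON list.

FIRST sets, iterate to fixpoint:
round 1:
  A via A→b b: +{b}
  B via B→c: +{c}
  S via S→b A: +{b}
  FIRST[S]={b}  FIRST[A]={b}  FIRST[B]={c}
round 2: — fixpoint
  FIRST[S]={b}  FIRST[A]={b}  FIRST[B]={c}

Compute FOLLOW by fixpoint:
seed FOLLOW(S) with $
[1]
  A→S S: FOLLOW(S) ⊇ FIRST(S) = {b}; new: +{b}
  B→B b: FOLLOW(B) ⊇ FIRST(b) = {b}; new: +{b}
  S→b A: FOLLOW(A) ⊇ FOLLOW(S) ⊇ {$,b}; new: +{$,b}
  S→b B: FOLLOW(B) ⊇ FOLLOW(S) ⊇ {$,b}; new: +{$}
  FOLLOW[S]={$,b}  FOLLOW[A]={$,b}  FOLLOW[B]={$,b}
[2] — fixpoint
  FOLLOW[S]={$,b}  FOLLOW[A]={$,b}  FOLLOW[B]={$,b}

FOLLOW(B) = ["$", "b"]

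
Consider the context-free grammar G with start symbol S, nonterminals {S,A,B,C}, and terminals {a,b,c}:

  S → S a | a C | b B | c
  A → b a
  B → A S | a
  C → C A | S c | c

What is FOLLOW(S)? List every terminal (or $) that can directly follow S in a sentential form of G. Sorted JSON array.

Compute FIRST by fixpoint:
round 1:
  A via A→b a: +{b}
  B via B→A S: +{b}
  B via B→a: +{a}
  C via C→c: +{c}
  S via S→a C: +{a}
  S via S→b B: +{b}
  S via S→c: +{c}
  FIRST[S]={a,b,c}  FIRST[A]={b}  FIRST[B]={a,b}  FIRST[C]={c}
round 2:
  C via C→S c: +{a,b}
  FIRST[S]={a,b,c}  FIRST[A]={b}  FIRST[B]={a,b}  FIRST[C]={a,b,c}
round 3: — fixpoint
  FIRST[S]={a,b,c}  FIRST[A]={b}  FIRST[B]={a,b}  FIRST[C]={a,b,c}

FOLLOW iteration:
seed FOLLOW(S) with $
round 1:
  B→A S: FOLLOW(A) ⊇ FIRST(S) = {a,b,c}; new: +{a,b,c}
  C→C A: FOLLOW(C) ⊇ FIRST(A) = {b}; new: +{b}
  C→S c: FOLLOW(S) ⊇ FIRST(c) = {c}; new: +{c}
  S→S a: FOLLOW(S) ⊇ FIRST(a) = {a}; new: +{a}
  S→a C: FOLLOW(C) ⊇ FOLLOW(S) ⊇ {$,a,c}; new: +{$,a,c}
  S→b B: FOLLOW(B) ⊇ FOLLOW(S) ⊇ {$,a,c}; new: +{$,a,c}
  FOLLOW[S]={$,a,c}  FOLLOW[A]={a,b,c}  FOLLOW[B]={$,a,c}  FOLLOW[C]={$,a,b,c}
round 2:
  C→C A: FOLLOW(A) ⊇ FOLLOW(C) ⊇ {$,a,b,c}; new: +{$}
  FOLLOW[S]={$,a,c}  FOLLOW[A]={$,a,b,c}  FOLLOW[B]={$,a,c}  FOLLOW[C]={$,a,b,c}
round 3: (no change)
  FOLLOW[S]={$,a,c}  FOLLOW[A]={$,a,b,c}  FOLLOW[B]={$,a,c}  FOLLOW[C]={$,a,b,c}

FOLLOW(S) = ["$", "a", "c"]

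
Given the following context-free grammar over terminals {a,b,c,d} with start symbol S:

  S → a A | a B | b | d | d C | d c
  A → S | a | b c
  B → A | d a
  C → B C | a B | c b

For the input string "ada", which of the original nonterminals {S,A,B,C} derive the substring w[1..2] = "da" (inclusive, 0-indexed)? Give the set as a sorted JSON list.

Convert to CNF:
  S -> T0 A | T0 B | T3 C | T3 T2 | b | d
  A -> T0 A | T0 B | T1 T2 | T3 C | T3 T2 | a | b | d
  B -> T0 A | T0 B | T1 T2 | T3 C | T3 T0 | T3 T2 | a | b | d
  C -> B C | T0 B | T2 T1
  T0 -> a
  T1 -> b
  T2 -> c
  T3 -> d

CYK table (by increasing span), restricted to cells inside w[1..2]:
  [1..1]={A,B,S,T3}  "d"  orig:{A,B,S}
  [2..2]={A,B,T0}  "a"  orig:{A,B}
  [1..2]={B}  "da"

Original NTs in T[1,2] deriving "da": ["B"]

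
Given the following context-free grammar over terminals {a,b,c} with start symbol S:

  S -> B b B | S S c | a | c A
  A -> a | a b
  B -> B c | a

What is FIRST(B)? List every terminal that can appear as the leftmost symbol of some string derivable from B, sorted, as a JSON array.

FIRST sets, iterate to fixpoint:
[1]
  A via A→a: +{a}
  B via B→a: +{a}
  S via S→B b B: +{a}
  S via S→c A: +{c}
  S: {a,c}  A: {a}  B: {a}
[2] (no change)
  S: {a,c}  A: {a}  B: {a}

FIRST(B) = ["a"]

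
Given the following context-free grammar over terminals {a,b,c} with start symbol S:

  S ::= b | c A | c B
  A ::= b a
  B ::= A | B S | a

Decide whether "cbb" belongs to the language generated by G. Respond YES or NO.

CNF form of G:
  S -> T2 A | T2 B | b
  A -> T0 T1
  B -> B S | T0 T1 | a
  T0 -> b
  T1 -> a
  T2 -> c

CYK table (by increasing span):
  cell(0,0) c: {T2}  orig:{}
  cell(1,1) b: {S,T0}  orig:{S}
  cell(2,2) b: {S,T0}  orig:{S}
  cell(0,1) cb: ∅
  cell(1,2) bb: ∅
  cell(0,2) cbb: ∅

S ∉ T[0,2] ⇒ NO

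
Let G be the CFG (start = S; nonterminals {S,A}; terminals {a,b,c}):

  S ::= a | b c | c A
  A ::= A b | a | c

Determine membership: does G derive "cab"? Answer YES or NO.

Convert to CNF:
  S -> T0 T1 | T1 A | a
  A -> A T0 | a | c
  T0 -> b
  T1 -> c

CYK fill:
  [0..0]={A,T1}  "c"  orig:{A}
  [1..1]={A,S}  "a"
  [2..2]={T0}  "b"  orig:{}
  [0..1]={S}  "ca"
  [1..2]={A}  "ab"
  [0..2]={S}  "cab"

S ∈ T[0,2] ⇒ YES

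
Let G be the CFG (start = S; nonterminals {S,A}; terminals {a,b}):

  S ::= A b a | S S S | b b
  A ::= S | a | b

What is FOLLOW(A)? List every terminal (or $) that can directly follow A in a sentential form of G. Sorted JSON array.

Compute FIRST by fixpoint:
iter 1:
  A via A→a: +{a}
  A via A→b: +{b}
  S via S→A b a: +{a,b}
  FIRST(S)={a,b}  FIRST(A)={a,b}
iter 2: (no change)
  FIRST(S)={a,b}  FIRST(A)={a,b}

Compute FOLLOW by fixpoint:
initialize: $ ∈ FOLLOW(S)
[1]
  S→A b a: FOLLOW(A) ⊇ FIRST(b) = {b}; new: +{b}
  S→S S S: FOLLOW(S) ⊇ FIRST(S) = {a,b}; new: +{a,b}
  FOLLOW(S)={$,a,b}  FOLLOW(A)={b}
[2] done
  FOLLOW(S)={$,a,b}  FOLLOW(A)={b}

FOLLOW(A) = ["b"]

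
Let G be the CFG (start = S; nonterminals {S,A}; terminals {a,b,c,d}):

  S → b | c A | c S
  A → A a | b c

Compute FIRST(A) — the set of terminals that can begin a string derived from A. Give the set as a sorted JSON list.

FIRST iteration:
[1]
  A via A→b c: +{b}
  S via S→b: +{b}
  S via S→c A: +{c}
  FIRST[S]={b,c}  FIRST[A]={b}
[2] — fixpoint
  FIRST[S]={b,c}  FIRST[A]={b}

FIRST(A) = ["b"]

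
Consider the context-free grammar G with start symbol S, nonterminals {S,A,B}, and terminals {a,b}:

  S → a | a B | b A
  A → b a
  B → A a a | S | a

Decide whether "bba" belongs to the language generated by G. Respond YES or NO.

Convert to CNF:
  S -> T0 A | T1 B | a
  A -> T0 T1
  B -> A X2 | T0 A | T1 B | a
  T0 -> b
  T1 -> a
  X2 -> T1 T1

CYK fill:
  [0..0]={T0}  "b"  orig:{}
  [1..1]={T0}  "b"  orig:{}
  [2..2]={B,S,T1}  "a"  orig:{B,S}
  [0..1]=∅  "bb"
  [1..2]={A}  "ba"
  [0..2]={B,S}  "bba"

S ∈ T[0,2] ⇒ YES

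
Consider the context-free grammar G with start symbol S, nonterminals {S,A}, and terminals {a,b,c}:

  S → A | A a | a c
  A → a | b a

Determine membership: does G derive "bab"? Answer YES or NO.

CNF form of G:
  S -> A T1 | T0 T1 | T1 T2 | a
  A -> T0 T1 | a
  T0 -> b
  T1 -> a
  T2 -> c

CYK table (by increasing span):
  cell(0,0) b: {T0}  orig:{}
  cell(1,1) a: {A,S,T1}  orig:{A,S}
  cell(2,2) b: {T0}  orig:{}
  cell(0,1) ba: {A,S}
  cell(1,2) ab: ∅
  cell(0,2) bab: ∅

S ∉ T[0,2] ⇒ NO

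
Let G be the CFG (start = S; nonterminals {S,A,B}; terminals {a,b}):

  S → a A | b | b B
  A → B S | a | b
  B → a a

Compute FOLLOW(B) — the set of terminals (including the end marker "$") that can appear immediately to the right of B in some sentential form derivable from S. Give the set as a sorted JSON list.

Compute FIRST by fixpoint:
iter 1:
  A via A→a: +{a}
  A via A→b: +{b}
  B via B→a a: +{a}
  S via S→a A: +{a}
  S via S→b: +{b}
  FIRST(S)={a,b}  FIRST(A)={a,b}  FIRST(B)={a}
iter 2: — fixpoint
  FIRST(S)={a,b}  FIRST(A)={a,b}  FIRST(B)={a}

Compute FOLLOW by fixpoint:
FOLLOW(S) := {$}
[1]
  A→B S: FOLLOW(B) ⊇ FIRST(S) = {a,b}; new: +{a,b}
  S→a A: FOLLOW(A) ⊇ FOLLOW(S) ⊇ {$}; new: +{$}
  S→b B: FOLLOW(B) ⊇ FOLLOW(S) ⊇ {$}; new: +{$}
  FOLLOW[S]={$}  FOLLOW[A]={$}  FOLLOW[B]={$,a,b}
[2] done
  FOLLOW[S]={$}  FOLLOW[A]={$}  FOLLOW[B]={$,a,b}

FOLLOW(B) = ["$", "a", "b"]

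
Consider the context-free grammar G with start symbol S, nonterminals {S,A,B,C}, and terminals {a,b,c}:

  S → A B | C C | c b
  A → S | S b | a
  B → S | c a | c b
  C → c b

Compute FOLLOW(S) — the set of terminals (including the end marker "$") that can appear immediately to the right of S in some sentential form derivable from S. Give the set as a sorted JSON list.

Compute FIRST by fixpoint:
[1]
  A via A→a: +{a}
  B via B→c a: +{c}
  C via C→c b: +{c}
  S via S→A B: +{a}
  S via S→C C: +{c}
  FIRST[S]={a,c}  FIRST[A]={a}  FIRST[B]={c}  FIRST[C]={c}
[2]
  A via A→S: +{c}
  B via B→S: +{a}
  FIRST[S]={a,c}  FIRST[A]={a,c}  FIRST[B]={a,c}  FIRST[C]={c}
[3] (no change)
  FIRST[S]={a,c}  FIRST[A]={a,c}  FIRST[B]={a,c}  FIRST[C]={c}

Compute FOLLOW by fixpoint:
FOLLOW(S) := {$}
round 1:
  A→S b: FOLLOW(S) ⊇ FIRST(b) = {b}; new: +{b}
  S→A B: FOLLOW(A) ⊇ FIRST(B) = {a,c}; new: +{a,c}
  S→A B: FOLLOW(B) ⊇ FOLLOW(S) ⊇ {$,b}; new: +{$,b}
  S→C C: FOLLOW(C) ⊇ FIRST(C) = {c}; new: +{c}
  S→C C: FOLLOW(C) ⊇ FOLLOW(S) ⊇ {$,b}; new: +{$,b}
  FOLLOW[S]={$,b}  FOLLOW[A]={a,c}  FOLLOW[B]={$,b}  FOLLOW[C]={$,b,c}
round 2:
  A→S: FOLLOW(S) ⊇ FOLLOW(A) ⊇ {a,c}; new: +{a,c}
  S→A B: FOLLOW(B) ⊇ FOLLOW(S) ⊇ {$,a,b,c}; new: +{a,c}
  S→C C: FOLLOW(C) ⊇ FOLLOW(S) ⊇ {$,a,b,c}; new: +{a}
  FOLLOW[S]={$,a,b,c}  FOLLOW[A]={a,c}  FOLLOW[B]={$,a,b,c}  FOLLOW[C]={$,a,b,c}
round 3: (no change)
  FOLLOW[S]={$,a,b,c}  FOLLOW[A]={a,c}  FOLLOW[B]={$,a,b,c}  FOLLOW[C]={$,a,b,c}

FOLLOW(S) = ["$", "a", "b", "c"]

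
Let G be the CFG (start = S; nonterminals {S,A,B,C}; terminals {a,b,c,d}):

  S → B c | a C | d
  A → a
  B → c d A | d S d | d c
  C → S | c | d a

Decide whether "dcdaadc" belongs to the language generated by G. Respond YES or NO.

Convert to CNF:
  S -> B T0 | T2 C | d
  A -> a
  B -> T0 X3 | T1 T0 | T1 X4
  C -> B T0 | T1 T2 | T2 C | c | d
  T0 -> c
  T1 -> d
  T2 -> a
  X3 -> T1 A
  X4 -> S T1

CYK table (by increasing span):
  [0..0]={C,S,T1}  "d"  orig:{C,S}
  [1..1]={C,T0}  "c"  orig:{C}
  [2..2]={C,S,T1}  "d"  orig:{C,S}
  [3..3]={A,T2}  "a"  orig:{A}
  [4..4]={A,T2}  "a"  orig:{A}
  [5..5]={C,S,T1}  "d"  orig:{C,S}
  [6..6]={C,T0}  "c"  orig:{C}
  [0..1]={B}  "dc"
  [1..2]=∅  "cd"
  [2..3]={C,X3}  "da"  orig:{C}
  [3..4]=∅  "aa"
  [4..5]={C,S}  "ad"
  [5..6]={B}  "dc"
  [0..2]=∅  "dcd"
  [1..3]={B}  "cda"
  [2..4]=∅  "daa"
  [3..5]={C,S}  "aad"
  [4..6]=∅  "adc"
  [0..3]=∅  "dcda"
  [1..4]=∅  "cdaa"
  [2..5]=∅  "daad"
  [3..6]=∅  "aadc"
  [0..4]=∅  "dcdaa"
  [1..5]=∅  "cdaad"
  [2..6]=∅  "daadc"
  [0..5]=∅  "dcdaad"
  [1..6]=∅  "cdaadc"
  [0..6]=∅  "dcdaadc"

S ∉ T[0,6] ⇒ NO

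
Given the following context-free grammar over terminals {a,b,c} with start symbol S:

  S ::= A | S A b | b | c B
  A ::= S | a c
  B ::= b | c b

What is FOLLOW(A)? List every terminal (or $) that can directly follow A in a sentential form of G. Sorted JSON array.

FIRST sets, iterate to fixpoint:
round 1:
  A via A→a c: +{a}
  B via B→b: +{b}
  B via B→c b: +{c}
  S via S→A: +{a}
  S via S→b: +{b}
  S via S→c B: +{c}
  FIRST(S)={a,b,c}  FIRST(A)={a}  FIRST(B)={b,c}
round 2:
  A via A→S: +{b,c}
  FIRST(S)={a,b,c}  FIRST(A)={a,b,c}  FIRST(B)={b,c}
round 3: done
  FIRST(S)={a,b,c}  FIRST(A)={a,b,c}  FIRST(B)={b,c}

FOLLOW iteration:
seed FOLLOW(S) with $
[1]
  S→A: FOLLOW(A) ⊇ FOLLOW(S) ⊇ {$}; new: +{$}
  S→S A b: FOLLOW(S) ⊇ FIRST(A) = {a,b,c}; new: +{a,b,c}
  S→S A b: FOLLOW(A) ⊇ FIRST(b) = {b}; new: +{b}
  S→c B: FOLLOW(B) ⊇ FOLLOW(S) ⊇ {$,a,b,c}; new: +{$,a,b,c}
  S: {$,a,b,c}  A: {$,b}  B: {$,a,b,c}
[2]
  S→A: FOLLOW(A) ⊇ FOLLOW(S) ⊇ {$,a,b,c}; new: +{a,c}
  S: {$,a,b,c}  A: {$,a,b,c}  B: {$,a,b,c}
[3] done
  S: {$,a,b,c}  A: {$,a,b,c}  B: {$,a,b,c}

FOLLOW(A) = ["$", "a", "b", "c"]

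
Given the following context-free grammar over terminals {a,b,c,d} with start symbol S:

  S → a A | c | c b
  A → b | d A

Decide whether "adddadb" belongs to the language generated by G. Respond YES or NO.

CNF form of G:
  S -> T1 A | T2 T3 | c
  A -> T0 A | b
  T0 -> d
  T1 -> a
  T2 -> c
  T3 -> b

CYK table (by increasing span):
  T[0,0] 'a' = {T1}  orig:{}
  T[1,1] 'd' = {T0}  orig:{}
  T[2,2] 'd' = {T0}  orig:{}
  T[3,3] 'd' = {T0}  orig:{}
  T[4,4] 'a' = {T1}  orig:{}
  T[5,5] 'd' = {T0}  orig:{}
  T[6,6] 'b' = {A,T3}  orig:{A}
  T[0,1] 'ad' = ∅
  T[1,2] 'dd' = ∅
  T[2,3] 'dd' = ∅
  T[3,4] 'da' = ∅
  T[4,5] 'ad' = ∅
  T[5,6] 'db' = {A}
  T[0,2] 'add' = ∅
  T[1,3] 'ddd' = ∅
  T[2,4] 'dda' = ∅
  T[3,5] 'dad' = ∅
  T[4,6] 'adb' = {S}
  T[0,3] 'addd' = ∅
  T[1,4] 'ddda' = ∅
  T[2,5] 'ddad' = ∅
  T[3,6] 'dadb' = ∅
  T[0,4] 'addda' = ∅
  T[1,5] 'dddad' = ∅
  T[2,6] 'ddadb' = ∅
  T[0,5] 'adddad' = ∅
  T[1,6] 'dddadb' = ∅
  T[0,6] 'adddadb' = ∅

S ∉ T[0,6] ⇒ NO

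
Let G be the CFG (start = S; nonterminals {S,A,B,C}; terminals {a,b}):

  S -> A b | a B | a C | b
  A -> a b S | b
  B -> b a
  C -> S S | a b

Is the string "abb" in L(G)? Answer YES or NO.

Convert to CNF:
  S -> A T1 | T0 B | T0 C | b
  A -> T0 X2 | b
  B -> T1 T0
  C -> S S | T0 T1
  T0 -> a
  T1 -> b
  X2 -> T1 S

Fill CYK table bottom-up:
  [0..0]={T0}  "a"  orig:{}
  [1..1]={A,S,T1}  "b"  orig:{A,S}
  [2..2]={A,S,T1}  "b"  orig:{A,S}
  [0..1]={C}  "ab"
  [1..2]={C,S,X2}  "bb"  orig:{C,S}
  [0..2]={A,S}  "abb"

S ∈ T[0,2] ⇒ YES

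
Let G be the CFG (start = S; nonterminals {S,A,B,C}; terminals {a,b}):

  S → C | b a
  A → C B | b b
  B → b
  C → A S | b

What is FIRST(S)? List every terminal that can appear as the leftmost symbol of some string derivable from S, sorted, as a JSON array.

FIRST iteration:
[1]
  A via A→b b: +{b}
  B via B→b: +{b}
  C via C→A S: +{b}
  S via S→C: +{b}
  FIRST[S]={b}  FIRST[A]={b}  FIRST[B]={b}  FIRST[C]={b}
[2] (no change)
  FIRST[S]={b}  FIRST[A]={b}  FIRST[B]={b}  FIRST[C]={b}

FIRST(S) = ["b"]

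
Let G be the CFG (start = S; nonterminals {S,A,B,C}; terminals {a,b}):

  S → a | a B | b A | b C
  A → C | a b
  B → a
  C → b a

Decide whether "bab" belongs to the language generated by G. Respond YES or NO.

CNF form of G:
  S -> T0 B | T1 A | T1 C | a
  A -> T0 T1 | T1 T0
  B -> a
  C -> T1 T0
  T0 -> a
  T1 -> b

CYK fill:
  T[0,0] 'b' = {T1}  orig:{}
  T[1,1] 'a' = {B,S,T0}  orig:{B,S}
  T[2,2] 'b' = {T1}  orig:{}
  T[0,1] 'ba' = {A,C}
  T[1,2] 'ab' = {A}
  T[0,2] 'bab' = {S}

S ∈ T[0,2] ⇒ YES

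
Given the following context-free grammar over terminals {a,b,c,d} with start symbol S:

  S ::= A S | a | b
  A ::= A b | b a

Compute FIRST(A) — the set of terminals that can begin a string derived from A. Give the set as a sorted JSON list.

FIRST sets, iterate to fixpoint:
round 1:
  A via A→b a: +{b}
  S via S→A S: +{b}
  S via S→a: +{a}
  FIRST[S]={a,b}  FIRST[A]={b}
round 2: (no change)
  FIRST[S]={a,b}  FIRST[A]={b}

FIRST(A) = ["b"]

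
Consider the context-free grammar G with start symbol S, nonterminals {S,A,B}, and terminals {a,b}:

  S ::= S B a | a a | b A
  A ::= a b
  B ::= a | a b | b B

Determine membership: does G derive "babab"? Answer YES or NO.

Convert to CNF:
  S -> S X2 | T0 T0 | T1 A
  A -> T0 T1
  B -> T0 T1 | T1 B | a
  T0 -> a
  T1 -> b
  X2 -> B T0

CYK fill:
  [0..0]={T1}  "b"  orig:{}
  [1..1]={B,T0}  "a"  orig:{B}
  [2..2]={T1}  "b"  orig:{}
  [3..3]={B,T0}  "a"  orig:{B}
  [4..4]={T1}  "b"  orig:{}
  [0..1]={B}  "ba"
  [1..2]={A,B}  "ab"
  [2..3]={B}  "ba"
  [3..4]={A,B}  "ab"
  [0..2]={B,S}  "bab"
  [1..3]={X2}  "aba"  orig:{}
  [2..4]={B,S}  "bab"
  [0..3]={X2}  "baba"  orig:{}
  [1..4]=∅  "abab"
  [0..4]=∅  "babab"

S ∉ T[0,4] ⇒ NO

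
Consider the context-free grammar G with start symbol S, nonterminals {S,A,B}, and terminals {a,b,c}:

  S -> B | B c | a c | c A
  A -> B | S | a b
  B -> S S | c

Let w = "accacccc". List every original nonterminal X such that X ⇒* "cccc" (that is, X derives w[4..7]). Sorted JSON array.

CNF form of G:
  S -> B T0 | S S | T0 A | T1 T0 | c
  A -> B T0 | S S | T0 A | T1 T0 | T1 T2 | c
  B -> S S | c
  T0 -> c
  T1 -> a
  T2 -> b

CYK fill (cells [i..j] with 4 ≤ i ≤ j ≤ 7 only):
  [4..4]={A,B,S,T0}  "c"  orig:{A,B,S}
  [5..5]={A,B,S,T0}  "c"  orig:{A,B,S}
  [6..6]={A,B,S,T0}  "c"  orig:{A,B,S}
  [7..7]={A,B,S,T0}  "c"  orig:{A,B,S}
  [4..5]={A,B,S}  "cc"
  [5..6]={A,B,S}  "cc"
  [6..7]={A,B,S}  "cc"
  [4..6]={A,B,S}  "ccc"
  [5..7]={A,B,S}  "ccc"
  [4..7]={A,B,S}  "cccc"

Original NTs in T[4,7] deriving "cccc": ["A", "B", "S"]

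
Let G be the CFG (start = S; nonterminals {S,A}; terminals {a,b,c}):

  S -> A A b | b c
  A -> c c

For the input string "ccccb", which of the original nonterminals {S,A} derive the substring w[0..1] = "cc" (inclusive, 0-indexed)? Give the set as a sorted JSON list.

CNF form of G:
  S -> A X2 | T1 T0
  A -> T0 T0
  T0 -> c
  T1 -> b
  X2 -> A T1

CYK fill (cells [i..j] with 0 ≤ i ≤ j ≤ 1 only):
  [0..0]={T0}  "c"  orig:{}
  [1..1]={T0}  "c"  orig:{}
  [0..1]={A}  "cc"

Original NTs in T[0,1] deriving "cc": ["A"]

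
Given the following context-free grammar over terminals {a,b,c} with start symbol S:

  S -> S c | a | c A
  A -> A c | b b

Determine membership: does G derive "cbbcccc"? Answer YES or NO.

CNF form of G:
  S -> S T0 | T0 A | a
  A -> A T0 | T1 T1
  T0 -> c
  T1 -> b

Fill CYK table bottom-up:
  T[0,0] 'c' = {T0}  orig:{}
  T[1,1] 'b' = {T1}  orig:{}
  T[2,2] 'b' = {T1}  orig:{}
  T[3,3] 'c' = {T0}  orig:{}
  T[4,4] 'c' = {T0}  orig:{}
  T[5,5] 'c' = {T0}  orig:{}
  T[6,6] 'c' = {T0}  orig:{}
  T[0,1] 'cb' = ∅
  T[1,2] 'bb' = {A}
  T[2,3] 'bc' = ∅
  T[3,4] 'cc' = ∅
  T[4,5] 'cc' = ∅
  T[5,6] 'cc' = ∅
  T[0,2] 'cbb' = {S}
  T[1,3] 'bbc' = {A}
  T[2,4] 'bcc' = ∅
  T[3,5] 'ccc' = ∅
  T[4,6] 'ccc' = ∅
  T[0,3] 'cbbc' = {S}
  T[1,4] 'bbcc' = {A}
  T[2,5] 'bccc' = ∅
  T[3,6] 'cccc' = ∅
  T[0,4] 'cbbcc' = {S}
  T[1,5] 'bbccc' = {A}
  T[2,6] 'bcccc' = ∅
  T[0,5] 'cbbccc' = {S}
  T[1,6] 'bbcccc' = {A}
  T[0,6] 'cbbcccc' = {S}

S ∈ T[0,6] ⇒ YES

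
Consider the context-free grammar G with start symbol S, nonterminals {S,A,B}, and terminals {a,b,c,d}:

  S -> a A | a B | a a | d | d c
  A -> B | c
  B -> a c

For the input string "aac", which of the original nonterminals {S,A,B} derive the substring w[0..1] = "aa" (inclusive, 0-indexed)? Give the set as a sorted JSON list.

Convert to CNF:
  S -> T0 A | T0 B | T0 T0 | T2 T1 | d
  A -> T0 T1 | c
  B -> T0 T1
  T0 -> a
  T1 -> c
  T2 -> d

Fill CYK table bottom-up, restricted to cells inside w[0..1]:
  cell(0,0) a: {T0}  orig:{}
  cell(1,1) a: {T0}  orig:{}
  cell(0,1) aa: {S}

Original NTs in T[0,1] deriving "aa": ["S"]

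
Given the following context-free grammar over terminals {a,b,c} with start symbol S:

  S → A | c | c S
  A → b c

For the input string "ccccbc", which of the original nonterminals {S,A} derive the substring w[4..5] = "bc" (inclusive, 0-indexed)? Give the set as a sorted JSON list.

Convert to CNF:
  S -> T0 T1 | T1 S | c
  A -> T0 T1
  T0 -> b
  T1 -> c

Fill CYK table bottom-up — only the sub-triangle for w[4..5]:
  [4..4]={T0}  "b"  orig:{}
  [5..5]={S,T1}  "c"  orig:{S}
  [4..5]={A,S}  "bc"

Original NTs in T[4,5] deriving "bc": ["A", "S"]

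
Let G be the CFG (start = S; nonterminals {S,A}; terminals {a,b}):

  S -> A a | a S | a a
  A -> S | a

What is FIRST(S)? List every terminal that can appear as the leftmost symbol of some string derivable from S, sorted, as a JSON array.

FIRST sets, iterate to fixpoint:
pass 1:
  A via A→a: +{a}
  S via S→A a: +{a}
  FIRST(S)={a}  FIRST(A)={a}
pass 2: (stable)
  FIRST(S)={a}  FIRST(A)={a}

FIRST(S) = ["a"]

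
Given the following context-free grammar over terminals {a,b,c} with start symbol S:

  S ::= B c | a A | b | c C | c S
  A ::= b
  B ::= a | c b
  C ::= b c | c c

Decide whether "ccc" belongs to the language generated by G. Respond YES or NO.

CNF form of G:
  S -> B T0 | T0 C | T0 S | T2 A | b
  A -> b
  B -> T0 T1 | a
  C -> T0 T0 | T1 T0
  T0 -> c
  T1 -> b
  T2 -> a

CYK fill:
  [0..0]={T0}  "c"  orig:{}
  [1..1]={T0}  "c"  orig:{}
  [2..2]={T0}  "c"  orig:{}
  [0..1]={C}  "cc"
  [1..2]={C}  "cc"
  [0..2]={S}  "ccc"

S ∈ T[0,2] ⇒ YES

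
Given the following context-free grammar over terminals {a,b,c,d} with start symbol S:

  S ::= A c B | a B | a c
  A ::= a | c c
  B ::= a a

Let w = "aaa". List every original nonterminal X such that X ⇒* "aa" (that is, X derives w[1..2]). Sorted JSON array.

CNF form of G:
  S -> A X2 | T1 B | T1 T0
  A -> T0 T0 | a
  B -> T1 T1
  T0 -> c
  T1 -> a
  X2 -> T0 B

CYK fill — only the sub-triangle for w[1..2]:
  cell(1,1) a: {A,T1}  orig:{A}
  cell(2,2) a: {A,T1}  orig:{A}
  cell(1,2) aa: {B}

Original NTs in T[1,2] deriving "aa": ["B"]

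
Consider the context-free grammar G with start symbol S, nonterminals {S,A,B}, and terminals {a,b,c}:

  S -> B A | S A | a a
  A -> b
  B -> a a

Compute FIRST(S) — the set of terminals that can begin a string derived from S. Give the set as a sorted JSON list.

FIRST iteration:
iter 1:
  A via A→b: +{b}
  B via B→a a: +{a}
  S via S→B A: +{a}
  FIRST(S)={a}  FIRST(A)={b}  FIRST(B)={a}
iter 2: done
  FIRST(S)={a}  FIRST(A)={b}  FIRST(B)={a}

FIRST(S) = ["a"]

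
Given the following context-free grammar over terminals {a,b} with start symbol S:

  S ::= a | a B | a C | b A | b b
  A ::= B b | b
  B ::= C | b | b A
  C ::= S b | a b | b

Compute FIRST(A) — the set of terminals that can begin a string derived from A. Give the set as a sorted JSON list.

Compute FIRST by fixpoint:
iter 1:
  A via A→b: +{b}
  B via B→b: +{b}
  C via C→a b: +{a}
  C via C→b: +{b}
  S via S→a: +{a}
  S via S→b A: +{b}
  FIRST(S)={a,b}  FIRST(A)={b}  FIRST(B)={b}  FIRST(C)={a,b}
iter 2:
  B via B→C: +{a}
  FIRST(S)={a,b}  FIRST(A)={b}  FIRST(B)={a,b}  FIRST(C)={a,b}
iter 3:
  A via A→B b: +{a}
  FIRST(S)={a,b}  FIRST(A)={a,b}  FIRST(B)={a,b}  FIRST(C)={a,b}
iter 4: — fixpoint
  FIRST(S)={a,b}  FIRST(A)={a,b}  FIRST(B)={a,b}  FIRST(C)={a,b}

FIRST(A) = ["a", "b"]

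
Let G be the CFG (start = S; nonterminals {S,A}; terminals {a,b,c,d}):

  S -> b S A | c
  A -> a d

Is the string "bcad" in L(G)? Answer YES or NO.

Convert to CNF:
  S -> T2 X3 | c
  A -> T0 T1
  T0 -> a
  T1 -> d
  T2 -> b
  X3 -> S A

CYK table (by increasing span):
  cell(0,0) b: {T2}  orig:{}
  cell(1,1) c: {S}
  cell(2,2) a: {T0}  orig:{}
  cell(3,3) d: {T1}  orig:{}
  cell(0,1) bc: ∅
  cell(1,2) ca: ∅
  cell(2,3) ad: {A}
  cell(0,2) bca: ∅
  cell(1,3) cad: {X3}  orig:{}
  cell(0,3) bcad: {S}

S ∈ T[0,3] ⇒ YES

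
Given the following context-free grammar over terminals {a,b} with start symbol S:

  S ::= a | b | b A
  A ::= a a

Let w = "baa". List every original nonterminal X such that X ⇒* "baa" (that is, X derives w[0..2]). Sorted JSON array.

CNF form of G:
  S -> T1 A | a | b
  A -> T0 T0
  T0 -> a
  T1 -> b

CYK table (by increasing span) — only the sub-triangle for w[0..2]:
  T[0,0] 'b' = {S,T1}  orig:{S}
  T[1,1] 'a' = {S,T0}  orig:{S}
  T[2,2] 'a' = {S,T0}  orig:{S}
  T[0,1] 'ba' = ∅
  T[1,2] 'aa' = {A}
  T[0,2] 'baa' = {S}

Original NTs in T[0,2] deriving "baa": ["S"]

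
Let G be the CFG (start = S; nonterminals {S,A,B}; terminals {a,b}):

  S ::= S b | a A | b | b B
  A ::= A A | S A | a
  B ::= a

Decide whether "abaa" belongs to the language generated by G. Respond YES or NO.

CNF form of G:
  S -> S T0 | T0 B | T1 A | b
  A -> A A | S A | a
  B -> a
  T0 -> b
  T1 -> a

CYK fill:
  cell(0,0) a: {A,B,T1}  orig:{A,B}
  cell(1,1) b: {S,T0}  orig:{S}
  cell(2,2) a: {A,B,T1}  orig:{A,B}
  cell(3,3) a: {A,B,T1}  orig:{A,B}
  cell(0,1) ab: ∅
  cell(1,2) ba: {A,S}
  cell(2,3) aa: {A,S}
  cell(0,2) aba: {A,S}
  cell(1,3) baa: {A}
  cell(0,3) abaa: {A,S}

S ∈ T[0,3] ⇒ YES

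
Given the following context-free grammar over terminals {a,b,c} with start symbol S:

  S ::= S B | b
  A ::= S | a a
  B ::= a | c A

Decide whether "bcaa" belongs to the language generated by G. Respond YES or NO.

Convert to CNF:
  S -> S B | b
  A -> S B | T0 T0 | b
  B -> T1 A | a
  T0 -> a
  T1 -> c

Fill CYK table bottom-up:
  T[0,0] 'b' = {A,S}
  T[1,1] 'c' = {T1}  orig:{}
  T[2,2] 'a' = {B,T0}  orig:{B}
  T[3,3] 'a' = {B,T0}  orig:{B}
  T[0,1] 'bc' = ∅
  T[1,2] 'ca' = ∅
  T[2,3] 'aa' = {A}
  T[0,2] 'bca' = ∅
  T[1,3] 'caa' = {B}
  T[0,3] 'bcaa' = {A,S}

S ∈ T[0,3] ⇒ YES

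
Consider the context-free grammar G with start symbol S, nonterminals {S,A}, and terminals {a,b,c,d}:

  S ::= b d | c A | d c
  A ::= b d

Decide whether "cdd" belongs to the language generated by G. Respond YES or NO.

Convert to CNF:
  S -> T0 T1 | T1 T2 | T2 A
  A -> T0 T1
  T0 -> b
  T1 -> d
  T2 -> c

CYK table (by increasing span):
  T[0,0] 'c' = {T2}  orig:{}
  T[1,1] 'd' = {T1}  orig:{}
  T[2,2] 'd' = {T1}  orig:{}
  T[0,1] 'cd' = ∅
  T[1,2] 'dd' = ∅
  T[0,2] 'cdd' = ∅

S ∉ T[0,2] ⇒ NO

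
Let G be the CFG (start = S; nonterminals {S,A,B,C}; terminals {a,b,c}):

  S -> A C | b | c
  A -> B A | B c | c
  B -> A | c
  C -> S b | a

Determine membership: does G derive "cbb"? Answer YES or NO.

Convert to CNF:
  S -> A C | b | c
  A -> B A | B T0 | c
  B -> B A | B T0 | c
  C -> S T1 | a
  T0 -> c
  T1 -> b

CYK table (by increasing span):
  [0..0]={A,B,S,T0}  "c"  orig:{A,B,S}
  [1..1]={S,T1}  "b"  orig:{S}
  [2..2]={S,T1}  "b"  orig:{S}
  [0..1]={C}  "cb"
  [1..2]={C}  "bb"
  [0..2]={S}  "cbb"

S ∈ T[0,2] ⇒ YES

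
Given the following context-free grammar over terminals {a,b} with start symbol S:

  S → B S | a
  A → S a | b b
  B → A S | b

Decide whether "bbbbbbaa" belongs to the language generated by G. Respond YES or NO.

Convert to CNF:
  S -> B S | a
  A -> S T0 | T1 T1
  B -> A S | b
  T0 -> a
  T1 -> b

CYK fill:
  T[0,0] 'b' = {B,T1}  orig:{B}
  T[1,1] 'b' = {B,T1}  orig:{B}
  T[2,2] 'b' = {B,T1}  orig:{B}
  T[3,3] 'b' = {B,T1}  orig:{B}
  T[4,4] 'b' = {B,T1}  orig:{B}
  T[5,5] 'b' = {B,T1}  orig:{B}
  T[6,6] 'a' = {S,T0}  orig:{S}
  T[7,7] 'a' = {S,T0}  orig:{S}
  T[0,1] 'bb' = {A}
  T[1,2] 'bb' = {A}
  T[2,3] 'bb' = {A}
  T[3,4] 'bb' = {A}
  T[4,5] 'bb' = {A}
  T[5,6] 'ba' = {S}
  T[6,7] 'aa' = {A}
  T[0,2] 'bbb' = ∅
  T[1,3] 'bbb' = ∅
  T[2,4] 'bbb' = ∅
  T[3,5] 'bbb' = ∅
  T[4,6] 'bba' = {B,S}
  T[5,7] 'baa' = {A}
  T[0,3] 'bbbb' = ∅
  T[1,4] 'bbbb' = ∅
  T[2,5] 'bbbb' = ∅
  T[3,6] 'bbba' = {B,S}
  T[4,7] 'bbaa' = {A,S}
  T[0,4] 'bbbbb' = ∅
  T[1,5] 'bbbbb' = ∅
  T[2,6] 'bbbba' = {B,S}
  T[3,7] 'bbbaa' = {A,S}
  T[0,5] 'bbbbbb' = ∅
  T[1,6] 'bbbbba' = {B,S}
  T[2,7] 'bbbbaa' = {A,B,S}
  T[0,6] 'bbbbbba' = {B,S}
  T[1,7] 'bbbbbaa' = {A,B,S}
  T[0,7] 'bbbbbbaa' = {A,B,S}

S ∈ T[0,7] ⇒ YES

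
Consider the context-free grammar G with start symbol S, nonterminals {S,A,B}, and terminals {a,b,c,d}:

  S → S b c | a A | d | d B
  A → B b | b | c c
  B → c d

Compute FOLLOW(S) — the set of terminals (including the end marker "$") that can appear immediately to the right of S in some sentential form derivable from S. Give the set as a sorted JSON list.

FIRST sets, iterate to fixpoint:
pass 1:
  A via A→b: +{b}
  A via A→c c: +{c}
  B via B→c d: +{c}
  S via S→a A: +{a}
  S via S→d: +{d}
  FIRST(S)={a,d}  FIRST(A)={b,c}  FIRST(B)={c}
pass 2: — fixpoint
  FIRST(S)={a,d}  FIRST(A)={b,c}  FIRST(B)={c}

Compute FOLLOW by fixpoint:
FOLLOW(S) := {$}
[1]
  A→B b: FOLLOW(B) ⊇ FIRST(b) = {b}; new: +{b}
  S→S b c: FOLLOW(S) ⊇ FIRST(b) = {b}; new: +{b}
  S→a A: FOLLOW(A) ⊇ FOLLOW(S) ⊇ {$,b}; new: +{$,b}
  S→d B: FOLLOW(B) ⊇ FOLLOW(S) ⊇ {$,b}; new: +{$}
  FOLLOW[S]={$,b}  FOLLOW[A]={$,b}  FOLLOW[B]={$,b}
[2] — fixpoint
  FOLLOW[S]={$,b}  FOLLOW[A]={$,b}  FOLLOW[B]={$,b}

FOLLOW(S) = ["$", "b"]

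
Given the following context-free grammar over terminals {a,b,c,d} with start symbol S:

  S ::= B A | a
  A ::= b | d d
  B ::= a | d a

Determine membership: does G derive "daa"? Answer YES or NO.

CNF form of G:
  S -> B A | a
  A -> T0 T0 | b
  B -> T0 T1 | a
  T0 -> d
  T1 -> a

CYK fill:
  T[0,0] 'd' = {T0}  orig:{}
  T[1,1] 'a' = {B,S,T1}  orig:{B,S}
  T[2,2] 'a' = {B,S,T1}  orig:{B,S}
  T[0,1] 'da' = {B}
  T[1,2] 'aa' = ∅
  T[0,2] 'daa' = ∅

S ∉ T[0,2] ⇒ NO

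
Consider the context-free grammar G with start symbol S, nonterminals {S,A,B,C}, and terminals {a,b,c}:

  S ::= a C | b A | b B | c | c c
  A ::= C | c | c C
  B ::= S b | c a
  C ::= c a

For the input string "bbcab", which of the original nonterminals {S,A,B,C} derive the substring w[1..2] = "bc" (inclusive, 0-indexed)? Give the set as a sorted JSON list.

Convert to CNF:
  S -> T0 T0 | T1 C | T2 A | T2 B | c
  A -> T0 C | T0 T1 | c
  B -> S T2 | T0 T1
  C -> T0 T1
  T0 -> c
  T1 -> a
  T2 -> b

CYK fill — only the sub-triangle for w[1..2]:
  cell(1,1) b: {T2}  orig:{}
  cell(2,2) c: {A,S,T0}  orig:{A,S}
  cell(1,2) bc: {S}

Original NTs in T[1,2] deriving "bc": ["S"]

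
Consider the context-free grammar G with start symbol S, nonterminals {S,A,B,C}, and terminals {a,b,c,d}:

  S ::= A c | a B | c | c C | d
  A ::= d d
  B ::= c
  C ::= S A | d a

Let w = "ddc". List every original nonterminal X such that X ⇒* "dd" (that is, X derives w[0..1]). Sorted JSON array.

Convert to CNF:
  S -> A T2 | T1 B | T2 C | c | d
  A -> T0 T0
  B -> c
  C -> S A | T0 T1
  T0 -> d
  T1 -> a
  T2 -> c

CYK fill (cells [i..j] with 0 ≤ i ≤ j ≤ 1 only):
  cell(0,0) d: {S,T0}  orig:{S}
  cell(1,1) d: {S,T0}  orig:{S}
  cell(0,1) dd: {A}

Original NTs in T[0,1] deriving "dd": ["A"]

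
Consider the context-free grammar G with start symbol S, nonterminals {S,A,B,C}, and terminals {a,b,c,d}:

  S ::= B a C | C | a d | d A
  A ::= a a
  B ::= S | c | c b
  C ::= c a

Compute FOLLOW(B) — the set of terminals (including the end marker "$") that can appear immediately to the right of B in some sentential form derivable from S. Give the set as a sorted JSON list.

Compute FIRST by fixpoint:
[1]
  A via A→a a: +{a}
  B via B→c: +{c}
  C via C→c a: +{c}
  S via S→B a C: +{c}
  S via S→a d: +{a}
  S via S→d A: +{d}
  FIRST[S]={a,c,d}  FIRST[A]={a}  FIRST[B]={c}  FIRST[C]={c}
[2]
  B via B→S: +{a,d}
  FIRST[S]={a,c,d}  FIRST[A]={a}  FIRST[B]={a,c,d}  FIRST[C]={c}
[3] (stable)
  FIRST[S]={a,c,d}  FIRST[A]={a}  FIRST[B]={a,c,d}  FIRST[C]={c}

FOLLOW sets:
initialize: $ ∈ FOLLOW(S)
iter 1:
  S→B a C: FOLLOW(B) ⊇ FIRST(a) = {a}; new: +{a}
  S→B a C: FOLLOW(C) ⊇ FOLLOW(S) ⊇ {$}; new: +{$}
  S→d A: FOLLOW(A) ⊇ FOLLOW(S) ⊇ {$}; new: +{$}
  FOLLOW(S)={$}  FOLLOW(A)={$}  FOLLOW(B)={a}  FOLLOW(C)={$}
iter 2:
  B→S: FOLLOW(S) ⊇ FOLLOW(B) ⊇ {a}; new: +{a}
  S→B a C: FOLLOW(C) ⊇ FOLLOW(S) ⊇ {$,a}; new: +{a}
  S→d A: FOLLOW(A) ⊇ FOLLOW(S) ⊇ {$,a}; new: +{a}
  FOLLOW(S)={$,a}  FOLLOW(A)={$,a}  FOLLOW(B)={a}  FOLLOW(C)={$,a}
iter 3: (stable)
  FOLLOW(S)={$,a}  FOLLOW(A)={$,a}  FOLLOW(B)={a}  FOLLOW(C)={$,a}

FOLLOW(B) = ["a"]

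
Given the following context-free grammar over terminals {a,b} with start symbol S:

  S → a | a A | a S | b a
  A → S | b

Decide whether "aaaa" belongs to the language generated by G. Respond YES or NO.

Convert to CNF:
  S -> T0 A | T0 S | T1 T0 | a
  A -> T0 A | T0 S | T1 T0 | a | b
  T0 -> a
  T1 -> b

CYK fill:
  [0..0]={A,S,T0}  "a"  orig:{A,S}
  [1..1]={A,S,T0}  "a"  orig:{A,S}
  [2..2]={A,S,T0}  "a"  orig:{A,S}
  [3..3]={A,S,T0}  "a"  orig:{A,S}
  [0..1]={A,S}  "aa"
  [1..2]={A,S}  "aa"
  [2..3]={A,S}  "aa"
  [0..2]={A,S}  "aaa"
  [1..3]={A,S}  "aaa"
  [0..3]={A,S}  "aaaa"

S ∈ T[0,3] ⇒ YES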